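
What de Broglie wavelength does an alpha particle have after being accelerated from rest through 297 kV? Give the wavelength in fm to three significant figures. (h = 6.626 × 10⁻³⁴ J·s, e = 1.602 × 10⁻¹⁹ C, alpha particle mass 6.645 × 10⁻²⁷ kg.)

λ = 18.6 fm

KE = 2eV = 2 × 1.602 × 10⁻¹⁹ × 2.970 × 10⁵ = 9.516 × 10⁻¹⁴ J.
p = √(2mKE) = √(2 × 6.645 × 10⁻²⁷ × 9.516 × 10⁻¹⁴) = 3.556 × 10⁻²⁰ kg·m/s.
λ = h/p = 6.626 × 10⁻³⁴ / 3.556 × 10⁻²⁰ = 1.86 × 10⁻¹⁴ m = 18.6 fm.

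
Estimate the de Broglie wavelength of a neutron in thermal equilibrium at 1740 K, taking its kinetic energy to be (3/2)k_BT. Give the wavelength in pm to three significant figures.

KE = (3/2)k_BT = 1.5 × 1.381 × 10⁻²³ × 1740 = 3.604 × 10⁻²⁰ J.
p = √(2mKE) = √(2 × 1.675 × 10⁻²⁷ × 3.604 × 10⁻²⁰) = 1.099 × 10⁻²³ kg·m/s.
λ = h/p = 6.03 × 10⁻¹¹ m = 60.3 pm.

λ = 60.3 pm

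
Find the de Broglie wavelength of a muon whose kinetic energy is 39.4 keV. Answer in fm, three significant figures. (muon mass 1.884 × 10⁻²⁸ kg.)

λ = 430 fm

KE = 39.4 keV = 6.312 × 10⁻¹⁵ J.
p = √(2mKE) = √(2 × 1.884 × 10⁻²⁸ × 6.312 × 10⁻¹⁵) = 1.542 × 10⁻²¹ kg·m/s.
λ = h/p = 6.626 × 10⁻³⁴ / 1.542 × 10⁻²¹ = 4.30 × 10⁻¹³ m = 430 fm.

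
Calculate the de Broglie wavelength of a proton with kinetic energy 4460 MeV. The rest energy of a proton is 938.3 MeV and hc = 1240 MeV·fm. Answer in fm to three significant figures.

Total energy E = KE + m₀c² = 4460 + 938.3 = 5398.3 MeV.
(pc)² = E² − (m₀c²)² = (5398.3)² − (938.3)² = 2.826 × 10⁷ MeV², so pc = 5316 MeV.
λ = hc/(pc) = 1240 MeV·fm / 5316 MeV = 0.233 fm.

λ = 0.233 fm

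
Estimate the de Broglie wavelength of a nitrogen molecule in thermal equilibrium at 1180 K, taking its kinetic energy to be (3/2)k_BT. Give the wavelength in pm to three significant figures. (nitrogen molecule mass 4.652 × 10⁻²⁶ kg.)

KE = (3/2)k_BT = 1.5 × 1.381 × 10⁻²³ × 1180 = 2.444 × 10⁻²⁰ J.
p = √(2mKE) = √(2 × 4.652 × 10⁻²⁶ × 2.444 × 10⁻²⁰) = 4.769 × 10⁻²³ kg·m/s.
λ = h/p = 1.39 × 10⁻¹¹ m = 13.9 pm.

λ = 13.9 pm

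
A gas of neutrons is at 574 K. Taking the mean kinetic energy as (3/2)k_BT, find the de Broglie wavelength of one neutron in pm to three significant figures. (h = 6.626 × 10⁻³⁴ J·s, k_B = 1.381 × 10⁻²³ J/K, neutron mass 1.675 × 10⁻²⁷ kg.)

λ = 105 pm

KE = (3/2)k_BT = 1.5 × 1.381 × 10⁻²³ × 574 = 1.189 × 10⁻²⁰ J.
p = √(2mKE) = √(2 × 1.675 × 10⁻²⁷ × 1.189 × 10⁻²⁰) = 6.311 × 10⁻²⁴ kg·m/s.
λ = h/p = 1.05 × 10⁻¹⁰ m = 105 pm.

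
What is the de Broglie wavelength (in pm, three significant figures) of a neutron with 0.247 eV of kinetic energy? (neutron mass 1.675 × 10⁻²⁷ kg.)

λ = 57.6 pm

KE = 0.247 eV = 3.957 × 10⁻²⁰ J.
p = √(2mKE) = √(2 × 1.675 × 10⁻²⁷ × 3.957 × 10⁻²⁰) = 1.151 × 10⁻²³ kg·m/s.
λ = h/p = 6.626 × 10⁻³⁴ / 1.151 × 10⁻²³ = 5.76 × 10⁻¹¹ m = 57.6 pm.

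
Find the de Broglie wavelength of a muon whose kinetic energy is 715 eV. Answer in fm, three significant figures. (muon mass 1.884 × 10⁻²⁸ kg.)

λ = 3190 fm

KE = 715 eV = 1.145 × 10⁻¹⁶ J.
p = √(2mKE) = √(2 × 1.884 × 10⁻²⁸ × 1.145 × 10⁻¹⁶) = 2.077 × 10⁻²² kg·m/s.
λ = h/p = 6.626 × 10⁻³⁴ / 2.077 × 10⁻²² = 3.19 × 10⁻¹² m = 3190 fm.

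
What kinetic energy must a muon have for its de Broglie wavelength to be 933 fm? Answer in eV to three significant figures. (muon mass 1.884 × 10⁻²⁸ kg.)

KE = 8360 eV

p = h/λ = 6.626 × 10⁻³⁴ / 9.330 × 10⁻¹³ = 7.102 × 10⁻²² kg·m/s.
KE = p²/(2m) = (7.102 × 10⁻²²)² / (2 × 1.884 × 10⁻²⁸) = 1.339 × 10⁻¹⁵ J = 8360 eV.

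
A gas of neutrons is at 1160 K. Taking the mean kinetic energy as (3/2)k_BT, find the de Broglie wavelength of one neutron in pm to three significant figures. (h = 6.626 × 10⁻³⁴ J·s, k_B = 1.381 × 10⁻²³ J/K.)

λ = 73.9 pm

KE = (3/2)k_BT = 1.5 × 1.381 × 10⁻²³ × 1160 = 2.403 × 10⁻²⁰ J.
p = √(2mKE) = √(2 × 1.675 × 10⁻²⁷ × 2.403 × 10⁻²⁰) = 8.972 × 10⁻²⁴ kg·m/s.
λ = h/p = 7.39 × 10⁻¹¹ m = 73.9 pm.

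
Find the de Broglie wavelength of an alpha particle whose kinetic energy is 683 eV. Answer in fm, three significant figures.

KE = 683 eV = 1.094 × 10⁻¹⁶ J.
p = √(2mKE) = √(2 × 6.645 × 10⁻²⁷ × 1.094 × 10⁻¹⁶) = 1.206 × 10⁻²¹ kg·m/s.
λ = h/p = 6.626 × 10⁻³⁴ / 1.206 × 10⁻²¹ = 5.49 × 10⁻¹³ m = 549 fm.

λ = 549 fm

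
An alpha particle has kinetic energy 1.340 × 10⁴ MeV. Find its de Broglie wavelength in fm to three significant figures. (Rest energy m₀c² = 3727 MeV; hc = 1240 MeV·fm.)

λ = 0.0742 fm

Total energy E = KE + m₀c² = 1.340 × 10⁴ + 3727 = 17127 MeV.
(pc)² = E² − (m₀c²)² = (17127)² − (3727)² = 2.794 × 10⁸ MeV², so pc = 1.672 × 10⁴ MeV.
λ = hc/(pc) = 1240 MeV·fm / 1.672 × 10⁴ MeV = 0.0742 fm.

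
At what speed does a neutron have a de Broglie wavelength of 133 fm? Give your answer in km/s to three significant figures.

p = h/λ = 6.626 × 10⁻³⁴ / 1.330 × 10⁻¹³ = 4.982 × 10⁻²¹ kg·m/s.
v = p/m = 4.982 × 10⁻²¹ / 1.675 × 10⁻²⁷ = 2.97 × 10⁶ m/s = 2970 km/s.

v = 2970 km/s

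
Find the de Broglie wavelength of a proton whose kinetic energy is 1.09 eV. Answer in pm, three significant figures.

KE = 1.09 eV = 1.746 × 10⁻¹⁹ J.
p = √(2mKE) = √(2 × 1.673 × 10⁻²⁷ × 1.746 × 10⁻¹⁹) = 2.417 × 10⁻²³ kg·m/s.
λ = h/p = 6.626 × 10⁻³⁴ / 2.417 × 10⁻²³ = 2.74 × 10⁻¹¹ m = 27.4 pm.

λ = 27.4 pm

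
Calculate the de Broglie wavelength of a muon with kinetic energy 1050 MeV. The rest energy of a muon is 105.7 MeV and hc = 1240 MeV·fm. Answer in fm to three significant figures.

λ = 1.08 fm

Total energy E = KE + m₀c² = 1050 + 105.7 = 1155.7 MeV.
(pc)² = E² − (m₀c²)² = (1155.7)² − (105.7)² = 1.324 × 10⁶ MeV², so pc = 1151 MeV.
λ = hc/(pc) = 1240 MeV·fm / 1151 MeV = 1.08 fm.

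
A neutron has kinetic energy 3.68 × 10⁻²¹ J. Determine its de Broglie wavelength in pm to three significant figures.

λ = 189 pm

p = √(2mKE) = √(2 × 1.675 × 10⁻²⁷ × 3.680 × 10⁻²¹) = 3.511 × 10⁻²⁴ kg·m/s.
λ = h/p = 6.626 × 10⁻³⁴ / 3.511 × 10⁻²⁴ = 1.89 × 10⁻¹⁰ m = 189 pm.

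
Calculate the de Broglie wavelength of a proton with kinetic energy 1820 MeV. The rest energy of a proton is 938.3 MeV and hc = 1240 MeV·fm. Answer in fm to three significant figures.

λ = 0.478 fm

Total energy E = KE + m₀c² = 1820 + 938.3 = 2758.3 MeV.
(pc)² = E² − (m₀c²)² = (2758.3)² − (938.3)² = 6.728 × 10⁶ MeV², so pc = 2594 MeV.
λ = hc/(pc) = 1240 MeV·fm / 2594 MeV = 0.478 fm.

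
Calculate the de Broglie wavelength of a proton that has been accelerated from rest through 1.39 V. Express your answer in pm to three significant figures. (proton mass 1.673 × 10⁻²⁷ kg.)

KE = eV = 1.602 × 10⁻¹⁹ × 1.390 = 2.227 × 10⁻¹⁹ J.
p = √(2mKE) = √(2 × 1.673 × 10⁻²⁷ × 2.227 × 10⁻¹⁹) = 2.730 × 10⁻²³ kg·m/s.
λ = h/p = 6.626 × 10⁻³⁴ / 2.730 × 10⁻²³ = 2.43 × 10⁻¹¹ m = 24.3 pm.

λ = 24.3 pm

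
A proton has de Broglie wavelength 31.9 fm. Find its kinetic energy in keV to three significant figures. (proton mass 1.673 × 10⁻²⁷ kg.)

p = h/λ = 6.626 × 10⁻³⁴ / 3.190 × 10⁻¹⁴ = 2.077 × 10⁻²⁰ kg·m/s.
KE = p²/(2m) = (2.077 × 10⁻²⁰)² / (2 × 1.673 × 10⁻²⁷) = 1.289 × 10⁻¹³ J = 805 keV.

KE = 805 keV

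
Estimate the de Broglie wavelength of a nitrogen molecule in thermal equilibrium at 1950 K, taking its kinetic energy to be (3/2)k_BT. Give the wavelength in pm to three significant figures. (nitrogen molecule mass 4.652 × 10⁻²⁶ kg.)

λ = 10.8 pm

KE = (3/2)k_BT = 1.5 × 1.381 × 10⁻²³ × 1950 = 4.039 × 10⁻²⁰ J.
p = √(2mKE) = √(2 × 4.652 × 10⁻²⁶ × 4.039 × 10⁻²⁰) = 6.130 × 10⁻²³ kg·m/s.
λ = h/p = 1.08 × 10⁻¹¹ m = 10.8 pm.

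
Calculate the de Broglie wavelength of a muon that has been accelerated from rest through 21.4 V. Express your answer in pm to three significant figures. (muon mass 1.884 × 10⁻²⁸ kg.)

KE = eV = 1.602 × 10⁻¹⁹ × 21.40 = 3.428 × 10⁻¹⁸ J.
p = √(2mKE) = √(2 × 1.884 × 10⁻²⁸ × 3.428 × 10⁻¹⁸) = 3.594 × 10⁻²³ kg·m/s.
λ = h/p = 6.626 × 10⁻³⁴ / 3.594 × 10⁻²³ = 1.84 × 10⁻¹¹ m = 18.4 pm.

λ = 18.4 pm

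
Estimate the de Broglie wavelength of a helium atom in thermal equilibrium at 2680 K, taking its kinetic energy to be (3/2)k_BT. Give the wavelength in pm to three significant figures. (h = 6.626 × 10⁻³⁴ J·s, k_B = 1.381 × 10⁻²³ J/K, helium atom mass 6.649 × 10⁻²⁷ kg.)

λ = 24.4 pm

KE = (3/2)k_BT = 1.5 × 1.381 × 10⁻²³ × 2680 = 5.552 × 10⁻²⁰ J.
p = √(2mKE) = √(2 × 6.649 × 10⁻²⁷ × 5.552 × 10⁻²⁰) = 2.717 × 10⁻²³ kg·m/s.
λ = h/p = 2.44 × 10⁻¹¹ m = 24.4 pm.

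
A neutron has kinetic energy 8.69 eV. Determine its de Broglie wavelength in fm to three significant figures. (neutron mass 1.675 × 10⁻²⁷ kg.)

λ = 9700 fm

KE = 8.69 eV = 1.392 × 10⁻¹⁸ J.
p = √(2mKE) = √(2 × 1.675 × 10⁻²⁷ × 1.392 × 10⁻¹⁸) = 6.829 × 10⁻²³ kg·m/s.
λ = h/p = 6.626 × 10⁻³⁴ / 6.829 × 10⁻²³ = 9.70 × 10⁻¹² m = 9700 fm.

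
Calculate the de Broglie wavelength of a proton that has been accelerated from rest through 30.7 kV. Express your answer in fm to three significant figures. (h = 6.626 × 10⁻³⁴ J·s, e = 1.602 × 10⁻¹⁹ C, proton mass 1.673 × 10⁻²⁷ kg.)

λ = 163 fm

KE = eV = 1.602 × 10⁻¹⁹ × 3.070 × 10⁴ = 4.918 × 10⁻¹⁵ J.
p = √(2mKE) = √(2 × 1.673 × 10⁻²⁷ × 4.918 × 10⁻¹⁵) = 4.057 × 10⁻²¹ kg·m/s.
λ = h/p = 6.626 × 10⁻³⁴ / 4.057 × 10⁻²¹ = 1.63 × 10⁻¹³ m = 163 fm.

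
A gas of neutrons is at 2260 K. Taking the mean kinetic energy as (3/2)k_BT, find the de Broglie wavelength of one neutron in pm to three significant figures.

KE = (3/2)k_BT = 1.5 × 1.381 × 10⁻²³ × 2260 = 4.682 × 10⁻²⁰ J.
p = √(2mKE) = √(2 × 1.675 × 10⁻²⁷ × 4.682 × 10⁻²⁰) = 1.252 × 10⁻²³ kg·m/s.
λ = h/p = 5.29 × 10⁻¹¹ m = 52.9 pm.

λ = 52.9 pm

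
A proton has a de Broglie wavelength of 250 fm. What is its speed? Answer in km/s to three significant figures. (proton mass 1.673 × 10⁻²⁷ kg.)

v = 1580 km/s

p = h/λ = 6.626 × 10⁻³⁴ / 2.500 × 10⁻¹³ = 2.650 × 10⁻²¹ kg·m/s.
v = p/m = 2.650 × 10⁻²¹ / 1.673 × 10⁻²⁷ = 1.58 × 10⁶ m/s = 1580 km/s.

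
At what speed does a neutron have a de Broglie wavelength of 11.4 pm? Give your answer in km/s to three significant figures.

p = h/λ = 6.626 × 10⁻³⁴ / 1.140 × 10⁻¹¹ = 5.812 × 10⁻²³ kg·m/s.
v = p/m = 5.812 × 10⁻²³ / 1.675 × 10⁻²⁷ = 3.47 × 10⁴ m/s = 34.7 km/s.

v = 34.7 km/s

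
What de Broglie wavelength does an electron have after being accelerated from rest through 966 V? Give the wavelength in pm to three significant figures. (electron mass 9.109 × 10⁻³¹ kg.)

λ = 39.5 pm

KE = eV = 1.602 × 10⁻¹⁹ × 966.0 = 1.548 × 10⁻¹⁶ J.
p = √(2mKE) = √(2 × 9.109 × 10⁻³¹ × 1.548 × 10⁻¹⁶) = 1.679 × 10⁻²³ kg·m/s.
λ = h/p = 6.626 × 10⁻³⁴ / 1.679 × 10⁻²³ = 3.95 × 10⁻¹¹ m = 39.5 pm.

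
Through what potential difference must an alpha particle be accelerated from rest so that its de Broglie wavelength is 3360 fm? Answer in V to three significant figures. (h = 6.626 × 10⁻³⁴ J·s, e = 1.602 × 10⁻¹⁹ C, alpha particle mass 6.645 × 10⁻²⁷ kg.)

V = 9.13 V

p = h/λ = 6.626 × 10⁻³⁴ / 3.360 × 10⁻¹² = 1.972 × 10⁻²² kg·m/s.
KE = p²/(2m) = 2.926 × 10⁻¹⁸ J.
V = KE/2e = 2.926 × 10⁻¹⁸ / (2 × 1.602 × 10⁻¹⁹) = 9.13 V.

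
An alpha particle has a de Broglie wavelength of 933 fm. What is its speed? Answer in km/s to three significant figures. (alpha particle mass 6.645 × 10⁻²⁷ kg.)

p = h/λ = 6.626 × 10⁻³⁴ / 9.330 × 10⁻¹³ = 7.102 × 10⁻²² kg·m/s.
v = p/m = 7.102 × 10⁻²² / 6.645 × 10⁻²⁷ = 1.07 × 10⁵ m/s = 107 km/s.

v = 107 km/s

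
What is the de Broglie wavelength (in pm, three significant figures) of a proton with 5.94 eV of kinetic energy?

λ = 11.7 pm

KE = 5.94 eV = 9.516 × 10⁻¹⁹ J.
p = √(2mKE) = √(2 × 1.673 × 10⁻²⁷ × 9.516 × 10⁻¹⁹) = 5.643 × 10⁻²³ kg·m/s.
λ = h/p = 6.626 × 10⁻³⁴ / 5.643 × 10⁻²³ = 1.17 × 10⁻¹¹ m = 11.7 pm.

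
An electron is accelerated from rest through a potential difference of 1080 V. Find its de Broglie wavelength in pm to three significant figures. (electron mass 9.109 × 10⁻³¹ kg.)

KE = eV = 1.602 × 10⁻¹⁹ × 1080 = 1.730 × 10⁻¹⁶ J.
p = √(2mKE) = √(2 × 9.109 × 10⁻³¹ × 1.730 × 10⁻¹⁶) = 1.775 × 10⁻²³ kg·m/s.
λ = h/p = 6.626 × 10⁻³⁴ / 1.775 × 10⁻²³ = 3.73 × 10⁻¹¹ m = 37.3 pm.

λ = 37.3 pm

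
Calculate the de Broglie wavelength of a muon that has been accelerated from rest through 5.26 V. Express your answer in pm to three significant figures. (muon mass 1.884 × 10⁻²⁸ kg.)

λ = 37.2 pm

KE = eV = 1.602 × 10⁻¹⁹ × 5.260 = 8.427 × 10⁻¹⁹ J.
p = √(2mKE) = √(2 × 1.884 × 10⁻²⁸ × 8.427 × 10⁻¹⁹) = 1.782 × 10⁻²³ kg·m/s.
λ = h/p = 6.626 × 10⁻³⁴ / 1.782 × 10⁻²³ = 3.72 × 10⁻¹¹ m = 37.2 pm.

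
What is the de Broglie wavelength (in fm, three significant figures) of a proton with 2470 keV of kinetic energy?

KE = 2470 keV = 3.957 × 10⁻¹³ J.
p = √(2mKE) = √(2 × 1.673 × 10⁻²⁷ × 3.957 × 10⁻¹³) = 3.639 × 10⁻²⁰ kg·m/s.
λ = h/p = 6.626 × 10⁻³⁴ / 3.639 × 10⁻²⁰ = 1.82 × 10⁻¹⁴ m = 18.2 fm.

λ = 18.2 fm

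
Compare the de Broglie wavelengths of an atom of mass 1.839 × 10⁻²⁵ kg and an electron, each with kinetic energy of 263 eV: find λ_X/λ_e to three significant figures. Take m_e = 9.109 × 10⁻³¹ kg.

λ_X/λ_e = 2.23 × 10⁻³

At fixed KE, p = √(2mKE) so λ = h/p ∝ 1/√m.
λ_X/λ_e = √(m_e/m_X) = √(9.109 × 10⁻³¹/1.839 × 10⁻²⁵) = √(4.953 × 10⁻⁶) = 2.23 × 10⁻³.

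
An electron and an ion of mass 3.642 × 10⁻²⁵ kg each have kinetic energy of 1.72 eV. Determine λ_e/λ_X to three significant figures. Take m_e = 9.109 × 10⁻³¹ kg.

λ_e/λ_X = 632

At fixed KE, p = √(2mKE) so λ = h/p ∝ 1/√m.
λ_e/λ_X = √(m_X/m_e) = √(3.642 × 10⁻²⁵/9.109 × 10⁻³¹) = √(3.998 × 10⁵) = 632.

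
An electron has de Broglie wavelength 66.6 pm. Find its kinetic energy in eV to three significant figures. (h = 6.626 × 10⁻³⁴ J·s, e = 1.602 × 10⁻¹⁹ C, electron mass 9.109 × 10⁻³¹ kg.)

p = h/λ = 6.626 × 10⁻³⁴ / 6.660 × 10⁻¹¹ = 9.949 × 10⁻²⁴ kg·m/s.
KE = p²/(2m) = (9.949 × 10⁻²⁴)² / (2 × 9.109 × 10⁻³¹) = 5.433 × 10⁻¹⁷ J = 339 eV.

KE = 339 eV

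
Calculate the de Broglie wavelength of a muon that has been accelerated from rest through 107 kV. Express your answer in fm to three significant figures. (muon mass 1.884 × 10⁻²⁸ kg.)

KE = eV = 1.602 × 10⁻¹⁹ × 1.070 × 10⁵ = 1.714 × 10⁻¹⁴ J.
p = √(2mKE) = √(2 × 1.884 × 10⁻²⁸ × 1.714 × 10⁻¹⁴) = 2.541 × 10⁻²¹ kg·m/s.
λ = h/p = 6.626 × 10⁻³⁴ / 2.541 × 10⁻²¹ = 2.61 × 10⁻¹³ m = 261 fm.

λ = 261 fm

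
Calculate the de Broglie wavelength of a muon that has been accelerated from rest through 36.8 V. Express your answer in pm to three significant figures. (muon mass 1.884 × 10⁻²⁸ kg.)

λ = 14.1 pm

KE = eV = 1.602 × 10⁻¹⁹ × 36.80 = 5.895 × 10⁻¹⁸ J.
p = √(2mKE) = √(2 × 1.884 × 10⁻²⁸ × 5.895 × 10⁻¹⁸) = 4.713 × 10⁻²³ kg·m/s.
λ = h/p = 6.626 × 10⁻³⁴ / 4.713 × 10⁻²³ = 1.41 × 10⁻¹¹ m = 14.1 pm.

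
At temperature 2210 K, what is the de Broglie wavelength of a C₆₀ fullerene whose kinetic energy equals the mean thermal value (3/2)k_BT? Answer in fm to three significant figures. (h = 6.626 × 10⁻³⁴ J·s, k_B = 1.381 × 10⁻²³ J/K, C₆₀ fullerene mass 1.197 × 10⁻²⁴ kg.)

λ = 2000 fm

KE = (3/2)k_BT = 1.5 × 1.381 × 10⁻²³ × 2210 = 4.578 × 10⁻²⁰ J.
p = √(2mKE) = √(2 × 1.197 × 10⁻²⁴ × 4.578 × 10⁻²⁰) = 3.311 × 10⁻²² kg·m/s.
λ = h/p = 2.00 × 10⁻¹² m = 2000 fm.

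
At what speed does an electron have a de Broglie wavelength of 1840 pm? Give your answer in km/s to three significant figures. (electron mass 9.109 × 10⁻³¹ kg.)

p = h/λ = 6.626 × 10⁻³⁴ / 1.840 × 10⁻⁹ = 3.601 × 10⁻²⁵ kg·m/s.
v = p/m = 3.601 × 10⁻²⁵ / 9.109 × 10⁻³¹ = 3.95 × 10⁵ m/s = 395 km/s.

v = 395 km/s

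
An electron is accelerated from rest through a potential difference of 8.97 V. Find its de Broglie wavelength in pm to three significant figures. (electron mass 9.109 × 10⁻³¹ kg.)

λ = 410 pm

KE = eV = 1.602 × 10⁻¹⁹ × 8.970 = 1.437 × 10⁻¹⁸ J.
p = √(2mKE) = √(2 × 9.109 × 10⁻³¹ × 1.437 × 10⁻¹⁸) = 1.618 × 10⁻²⁴ kg·m/s.
λ = h/p = 6.626 × 10⁻³⁴ / 1.618 × 10⁻²⁴ = 4.10 × 10⁻¹⁰ m = 410 pm.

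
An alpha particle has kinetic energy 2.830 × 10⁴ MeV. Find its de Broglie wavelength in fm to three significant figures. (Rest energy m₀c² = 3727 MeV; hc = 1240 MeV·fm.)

λ = 0.0390 fm

Total energy E = KE + m₀c² = 2.830 × 10⁴ + 3727 = 32027 MeV.
(pc)² = E² − (m₀c²)² = (32027)² − (3727)² = 1.012 × 10⁹ MeV², so pc = 3.181 × 10⁴ MeV.
λ = hc/(pc) = 1240 MeV·fm / 3.181 × 10⁴ MeV = 0.0390 fm.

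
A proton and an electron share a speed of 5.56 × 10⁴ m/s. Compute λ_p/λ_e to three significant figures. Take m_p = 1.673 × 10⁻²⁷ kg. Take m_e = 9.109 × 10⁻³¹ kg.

At fixed v, p = mv so λ = h/(mv) ∝ 1/m.
λ_p/λ_e = m_e/m_p = 9.109 × 10⁻³¹/1.673 × 10⁻²⁷ = 5.44 × 10⁻⁴.

λ_p/λ_e = 5.44 × 10⁻⁴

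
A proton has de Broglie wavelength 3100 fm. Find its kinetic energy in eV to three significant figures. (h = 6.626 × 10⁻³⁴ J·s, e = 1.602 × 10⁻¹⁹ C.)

p = h/λ = 6.626 × 10⁻³⁴ / 3.100 × 10⁻¹² = 2.137 × 10⁻²² kg·m/s.
KE = p²/(2m) = (2.137 × 10⁻²²)² / (2 × 1.673 × 10⁻²⁷) = 1.365 × 10⁻¹⁷ J = 85.2 eV.

KE = 85.2 eV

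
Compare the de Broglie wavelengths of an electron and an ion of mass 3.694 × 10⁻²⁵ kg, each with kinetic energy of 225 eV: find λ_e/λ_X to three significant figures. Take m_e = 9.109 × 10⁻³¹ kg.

At fixed KE, p = √(2mKE) so λ = h/p ∝ 1/√m.
λ_e/λ_X = √(m_X/m_e) = √(3.694 × 10⁻²⁵/9.109 × 10⁻³¹) = √(4.055 × 10⁵) = 637.

λ_e/λ_X = 637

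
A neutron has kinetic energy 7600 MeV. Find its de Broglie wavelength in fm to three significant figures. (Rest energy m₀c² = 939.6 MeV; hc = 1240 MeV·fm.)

Total energy E = KE + m₀c² = 7600 + 939.6 = 8539.6 MeV.
(pc)² = E² − (m₀c²)² = (8539.6)² − (939.6)² = 7.204 × 10⁷ MeV², so pc = 8488 MeV.
λ = hc/(pc) = 1240 MeV·fm / 8488 MeV = 0.146 fm.

λ = 0.146 fm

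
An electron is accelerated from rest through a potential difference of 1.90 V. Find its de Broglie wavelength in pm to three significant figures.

KE = eV = 1.602 × 10⁻¹⁹ × 1.900 = 3.044 × 10⁻¹⁹ J.
p = √(2mKE) = √(2 × 9.109 × 10⁻³¹ × 3.044 × 10⁻¹⁹) = 7.447 × 10⁻²⁵ kg·m/s.
λ = h/p = 6.626 × 10⁻³⁴ / 7.447 × 10⁻²⁵ = 8.90 × 10⁻¹⁰ m = 890 pm.

λ = 890 pm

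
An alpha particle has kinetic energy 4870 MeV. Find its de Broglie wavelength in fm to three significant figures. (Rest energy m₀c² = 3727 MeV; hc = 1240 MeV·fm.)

λ = 0.160 fm

Total energy E = KE + m₀c² = 4870 + 3727 = 8597 MeV.
(pc)² = E² − (m₀c²)² = (8597)² − (3727)² = 6.002 × 10⁷ MeV², so pc = 7747 MeV.
λ = hc/(pc) = 1240 MeV·fm / 7747 MeV = 0.160 fm.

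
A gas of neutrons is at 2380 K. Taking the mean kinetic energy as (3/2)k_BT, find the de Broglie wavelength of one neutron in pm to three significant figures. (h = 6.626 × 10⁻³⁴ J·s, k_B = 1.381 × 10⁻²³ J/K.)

KE = (3/2)k_BT = 1.5 × 1.381 × 10⁻²³ × 2380 = 4.930 × 10⁻²⁰ J.
p = √(2mKE) = √(2 × 1.675 × 10⁻²⁷ × 4.930 × 10⁻²⁰) = 1.285 × 10⁻²³ kg·m/s.
λ = h/p = 5.16 × 10⁻¹¹ m = 51.6 pm.

λ = 51.6 pm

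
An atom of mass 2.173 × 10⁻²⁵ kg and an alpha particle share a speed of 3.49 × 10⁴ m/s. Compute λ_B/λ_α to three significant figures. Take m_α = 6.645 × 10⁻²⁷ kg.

At fixed v, p = mv so λ = h/(mv) ∝ 1/m.
λ_B/λ_α = m_α/m_B = 6.645 × 10⁻²⁷/2.173 × 10⁻²⁵ = 0.0306.

λ_B/λ_α = 0.0306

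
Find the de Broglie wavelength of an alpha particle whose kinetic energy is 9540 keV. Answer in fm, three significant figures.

λ = 4.65 fm

KE = 9540 keV = 1.528 × 10⁻¹² J.
p = √(2mKE) = √(2 × 6.645 × 10⁻²⁷ × 1.528 × 10⁻¹²) = 1.425 × 10⁻¹⁹ kg·m/s.
λ = h/p = 6.626 × 10⁻³⁴ / 1.425 × 10⁻¹⁹ = 4.65 × 10⁻¹⁵ m = 4.65 fm.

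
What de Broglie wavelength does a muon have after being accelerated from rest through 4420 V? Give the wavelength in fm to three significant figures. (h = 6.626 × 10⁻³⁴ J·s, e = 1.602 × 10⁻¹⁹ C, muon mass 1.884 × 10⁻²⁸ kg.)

KE = eV = 1.602 × 10⁻¹⁹ × 4420 = 7.081 × 10⁻¹⁶ J.
p = √(2mKE) = √(2 × 1.884 × 10⁻²⁸ × 7.081 × 10⁻¹⁶) = 5.165 × 10⁻²² kg·m/s.
λ = h/p = 6.626 × 10⁻³⁴ / 5.165 × 10⁻²² = 1.28 × 10⁻¹² m = 1280 fm.

λ = 1280 fm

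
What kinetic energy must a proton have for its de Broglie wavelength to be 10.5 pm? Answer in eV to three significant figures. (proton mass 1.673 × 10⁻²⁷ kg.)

p = h/λ = 6.626 × 10⁻³⁴ / 1.050 × 10⁻¹¹ = 6.310 × 10⁻²³ kg·m/s.
KE = p²/(2m) = (6.310 × 10⁻²³)² / (2 × 1.673 × 10⁻²⁷) = 1.190 × 10⁻¹⁸ J = 7.43 eV.

KE = 7.43 eV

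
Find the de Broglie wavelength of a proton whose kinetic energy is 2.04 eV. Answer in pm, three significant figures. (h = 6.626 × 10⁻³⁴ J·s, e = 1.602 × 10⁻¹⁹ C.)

λ = 20.0 pm

KE = 2.04 eV = 3.268 × 10⁻¹⁹ J.
p = √(2mKE) = √(2 × 1.673 × 10⁻²⁷ × 3.268 × 10⁻¹⁹) = 3.307 × 10⁻²³ kg·m/s.
λ = h/p = 6.626 × 10⁻³⁴ / 3.307 × 10⁻²³ = 2.00 × 10⁻¹¹ m = 20.0 pm.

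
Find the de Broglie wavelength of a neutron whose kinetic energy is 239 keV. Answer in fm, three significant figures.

KE = 239 keV = 3.829 × 10⁻¹⁴ J.
p = √(2mKE) = √(2 × 1.675 × 10⁻²⁷ × 3.829 × 10⁻¹⁴) = 1.133 × 10⁻²⁰ kg·m/s.
λ = h/p = 6.626 × 10⁻³⁴ / 1.133 × 10⁻²⁰ = 5.85 × 10⁻¹⁴ m = 58.5 fm.

λ = 58.5 fm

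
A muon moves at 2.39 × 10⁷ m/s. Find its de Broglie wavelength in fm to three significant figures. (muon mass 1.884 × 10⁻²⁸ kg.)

p = mv = 1.884 × 10⁻²⁸ × 2.39 × 10⁷ = 4.503 × 10⁻²¹ kg·m/s.
λ = h/p = 6.626 × 10⁻³⁴ / 4.503 × 10⁻²¹ = 1.47 × 10⁻¹³ m = 147 fm.

λ = 147 fm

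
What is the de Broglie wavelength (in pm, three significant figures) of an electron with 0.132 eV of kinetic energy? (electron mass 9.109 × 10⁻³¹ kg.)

KE = 0.132 eV = 2.115 × 10⁻²⁰ J.
p = √(2mKE) = √(2 × 9.109 × 10⁻³¹ × 2.115 × 10⁻²⁰) = 1.963 × 10⁻²⁵ kg·m/s.
λ = h/p = 6.626 × 10⁻³⁴ / 1.963 × 10⁻²⁵ = 3.38 × 10⁻⁹ m = 3380 pm.

λ = 3380 pm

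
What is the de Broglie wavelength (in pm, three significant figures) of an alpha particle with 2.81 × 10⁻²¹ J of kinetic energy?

λ = 108 pm

p = √(2mKE) = √(2 × 6.645 × 10⁻²⁷ × 2.810 × 10⁻²¹) = 6.111 × 10⁻²⁴ kg·m/s.
λ = h/p = 6.626 × 10⁻³⁴ / 6.111 × 10⁻²⁴ = 1.08 × 10⁻¹⁰ m = 108 pm.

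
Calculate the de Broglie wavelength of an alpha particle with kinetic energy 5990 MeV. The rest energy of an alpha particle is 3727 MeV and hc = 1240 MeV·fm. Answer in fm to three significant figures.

Total energy E = KE + m₀c² = 5990 + 3727 = 9717 MeV.
(pc)² = E² − (m₀c²)² = (9717)² − (3727)² = 8.053 × 10⁷ MeV², so pc = 8974 MeV.
λ = hc/(pc) = 1240 MeV·fm / 8974 MeV = 0.138 fm.

λ = 0.138 fm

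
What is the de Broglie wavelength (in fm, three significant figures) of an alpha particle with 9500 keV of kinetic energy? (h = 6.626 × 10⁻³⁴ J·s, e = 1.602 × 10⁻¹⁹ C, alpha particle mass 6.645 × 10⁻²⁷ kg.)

KE = 9500 keV = 1.522 × 10⁻¹² J.
p = √(2mKE) = √(2 × 6.645 × 10⁻²⁷ × 1.522 × 10⁻¹²) = 1.422 × 10⁻¹⁹ kg·m/s.
λ = h/p = 6.626 × 10⁻³⁴ / 1.422 × 10⁻¹⁹ = 4.66 × 10⁻¹⁵ m = 4.66 fm.

λ = 4.66 fm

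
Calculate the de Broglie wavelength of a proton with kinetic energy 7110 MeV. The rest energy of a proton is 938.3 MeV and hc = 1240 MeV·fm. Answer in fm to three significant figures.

λ = 0.155 fm

Total energy E = KE + m₀c² = 7110 + 938.3 = 8048.3 MeV.
(pc)² = E² − (m₀c²)² = (8048.3)² − (938.3)² = 6.389 × 10⁷ MeV², so pc = 7993 MeV.
λ = hc/(pc) = 1240 MeV·fm / 7993 MeV = 0.155 fm.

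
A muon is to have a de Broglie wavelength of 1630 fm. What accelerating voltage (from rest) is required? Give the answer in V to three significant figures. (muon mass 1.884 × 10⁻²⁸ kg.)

p = h/λ = 6.626 × 10⁻³⁴ / 1.630 × 10⁻¹² = 4.065 × 10⁻²² kg·m/s.
KE = p²/(2m) = 4.385 × 10⁻¹⁶ J.
V = KE/e = 4.385 × 10⁻¹⁶ / (1.602 × 10⁻¹⁹) = 2740 V.

V = 2740 V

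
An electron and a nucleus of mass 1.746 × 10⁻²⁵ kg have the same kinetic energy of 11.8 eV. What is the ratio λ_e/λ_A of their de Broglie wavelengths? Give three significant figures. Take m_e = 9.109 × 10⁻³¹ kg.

λ_e/λ_A = 438

At fixed KE, p = √(2mKE) so λ = h/p ∝ 1/√m.
λ_e/λ_A = √(m_A/m_e) = √(1.746 × 10⁻²⁵/9.109 × 10⁻³¹) = √(1.917 × 10⁵) = 438.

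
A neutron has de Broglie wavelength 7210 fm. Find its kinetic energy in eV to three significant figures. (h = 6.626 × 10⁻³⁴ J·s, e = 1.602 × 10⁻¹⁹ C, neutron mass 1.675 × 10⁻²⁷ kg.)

KE = 15.7 eV

p = h/λ = 6.626 × 10⁻³⁴ / 7.210 × 10⁻¹² = 9.190 × 10⁻²³ kg·m/s.
KE = p²/(2m) = (9.190 × 10⁻²³)² / (2 × 1.675 × 10⁻²⁷) = 2.521 × 10⁻¹⁸ J = 15.7 eV.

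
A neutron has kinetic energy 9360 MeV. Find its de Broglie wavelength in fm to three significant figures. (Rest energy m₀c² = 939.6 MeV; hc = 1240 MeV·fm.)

λ = 0.121 fm

Total energy E = KE + m₀c² = 9360 + 939.6 = 10299.6 MeV.
(pc)² = E² − (m₀c²)² = (10299.6)² − (939.6)² = 1.052 × 10⁸ MeV², so pc = 1.026 × 10⁴ MeV.
λ = hc/(pc) = 1240 MeV·fm / 1.026 × 10⁴ MeV = 0.121 fm.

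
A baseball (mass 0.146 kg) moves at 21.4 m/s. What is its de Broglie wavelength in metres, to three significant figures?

λ = 2.12 × 10⁻³⁴ m

p = mv = 0.146 × 21.4 = 3.124 kg·m/s.
λ = h/p = 6.626 × 10⁻³⁴ / 3.124 = 2.12 × 10⁻³⁴ m.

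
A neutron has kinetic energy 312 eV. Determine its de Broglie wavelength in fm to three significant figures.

KE = 312 eV = 4.998 × 10⁻¹⁷ J.
p = √(2mKE) = √(2 × 1.675 × 10⁻²⁷ × 4.998 × 10⁻¹⁷) = 4.092 × 10⁻²² kg·m/s.
λ = h/p = 6.626 × 10⁻³⁴ / 4.092 × 10⁻²² = 1.62 × 10⁻¹² m = 1620 fm.

λ = 1620 fm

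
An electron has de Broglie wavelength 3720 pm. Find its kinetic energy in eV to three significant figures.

p = h/λ = 6.626 × 10⁻³⁴ / 3.720 × 10⁻⁹ = 1.781 × 10⁻²⁵ kg·m/s.
KE = p²/(2m) = (1.781 × 10⁻²⁵)² / (2 × 9.109 × 10⁻³¹) = 1.741 × 10⁻²⁰ J = 0.109 eV.

KE = 0.109 eV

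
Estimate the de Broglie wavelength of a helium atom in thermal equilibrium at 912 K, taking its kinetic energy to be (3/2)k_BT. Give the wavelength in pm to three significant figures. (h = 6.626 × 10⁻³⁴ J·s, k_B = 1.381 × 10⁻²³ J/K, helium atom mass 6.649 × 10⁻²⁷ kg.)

KE = (3/2)k_BT = 1.5 × 1.381 × 10⁻²³ × 912 = 1.889 × 10⁻²⁰ J.
p = √(2mKE) = √(2 × 6.649 × 10⁻²⁷ × 1.889 × 10⁻²⁰) = 1.585 × 10⁻²³ kg·m/s.
λ = h/p = 4.18 × 10⁻¹¹ m = 41.8 pm.

λ = 41.8 pm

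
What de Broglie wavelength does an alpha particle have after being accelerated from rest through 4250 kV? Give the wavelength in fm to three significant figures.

λ = 4.93 fm

KE = 2eV = 2 × 1.602 × 10⁻¹⁹ × 4.250 × 10⁶ = 1.362 × 10⁻¹² J.
p = √(2mKE) = √(2 × 6.645 × 10⁻²⁷ × 1.362 × 10⁻¹²) = 1.345 × 10⁻¹⁹ kg·m/s.
λ = h/p = 6.626 × 10⁻³⁴ / 1.345 × 10⁻¹⁹ = 4.93 × 10⁻¹⁵ m = 4.93 fm.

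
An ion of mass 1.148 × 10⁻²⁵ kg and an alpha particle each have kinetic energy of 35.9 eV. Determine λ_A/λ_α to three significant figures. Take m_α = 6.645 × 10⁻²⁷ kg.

At fixed KE, p = √(2mKE) so λ = h/p ∝ 1/√m.
λ_A/λ_α = √(m_α/m_A) = √(6.645 × 10⁻²⁷/1.148 × 10⁻²⁵) = √(0.05788) = 0.241.

λ_A/λ_α = 0.241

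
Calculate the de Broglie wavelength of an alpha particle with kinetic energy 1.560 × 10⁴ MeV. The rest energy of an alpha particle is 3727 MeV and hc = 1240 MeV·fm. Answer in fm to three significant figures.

Total energy E = KE + m₀c² = 1.560 × 10⁴ + 3727 = 19327 MeV.
(pc)² = E² − (m₀c²)² = (19327)² − (3727)² = 3.596 × 10⁸ MeV², so pc = 1.896 × 10⁴ MeV.
λ = hc/(pc) = 1240 MeV·fm / 1.896 × 10⁴ MeV = 0.0654 fm.

λ = 0.0654 fm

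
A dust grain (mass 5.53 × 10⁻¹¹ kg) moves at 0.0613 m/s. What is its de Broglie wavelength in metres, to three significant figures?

p = mv = 5.53 × 10⁻¹¹ × 0.0613 = 3.390 × 10⁻¹² kg·m/s.
λ = h/p = 6.626 × 10⁻³⁴ / 3.390 × 10⁻¹² = 1.95 × 10⁻²² m.

λ = 1.95 × 10⁻²² m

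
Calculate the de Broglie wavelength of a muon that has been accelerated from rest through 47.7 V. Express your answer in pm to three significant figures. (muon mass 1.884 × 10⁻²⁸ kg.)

KE = eV = 1.602 × 10⁻¹⁹ × 47.70 = 7.642 × 10⁻¹⁸ J.
p = √(2mKE) = √(2 × 1.884 × 10⁻²⁸ × 7.642 × 10⁻¹⁸) = 5.366 × 10⁻²³ kg·m/s.
λ = h/p = 6.626 × 10⁻³⁴ / 5.366 × 10⁻²³ = 1.23 × 10⁻¹¹ m = 12.3 pm.

λ = 12.3 pm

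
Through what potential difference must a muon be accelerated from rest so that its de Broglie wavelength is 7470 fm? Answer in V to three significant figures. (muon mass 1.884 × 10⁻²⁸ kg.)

V = 130 V

p = h/λ = 6.626 × 10⁻³⁴ / 7.470 × 10⁻¹² = 8.870 × 10⁻²³ kg·m/s.
KE = p²/(2m) = 2.088 × 10⁻¹⁷ J.
V = KE/e = 2.088 × 10⁻¹⁷ / (1.602 × 10⁻¹⁹) = 130 V.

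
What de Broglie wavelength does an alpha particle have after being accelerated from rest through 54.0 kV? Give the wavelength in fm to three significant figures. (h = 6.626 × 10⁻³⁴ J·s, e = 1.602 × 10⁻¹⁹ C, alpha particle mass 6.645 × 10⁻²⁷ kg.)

λ = 43.7 fm

KE = 2eV = 2 × 1.602 × 10⁻¹⁹ × 5.400 × 10⁴ = 1.730 × 10⁻¹⁴ J.
p = √(2mKE) = √(2 × 6.645 × 10⁻²⁷ × 1.730 × 10⁻¹⁴) = 1.516 × 10⁻²⁰ kg·m/s.
λ = h/p = 6.626 × 10⁻³⁴ / 1.516 × 10⁻²⁰ = 4.37 × 10⁻¹⁴ m = 43.7 fm.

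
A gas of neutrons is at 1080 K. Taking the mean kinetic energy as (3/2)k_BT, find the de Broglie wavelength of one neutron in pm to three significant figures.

KE = (3/2)k_BT = 1.5 × 1.381 × 10⁻²³ × 1080 = 2.237 × 10⁻²⁰ J.
p = √(2mKE) = √(2 × 1.675 × 10⁻²⁷ × 2.237 × 10⁻²⁰) = 8.657 × 10⁻²⁴ kg·m/s.
λ = h/p = 7.65 × 10⁻¹¹ m = 76.5 pm.

λ = 76.5 pm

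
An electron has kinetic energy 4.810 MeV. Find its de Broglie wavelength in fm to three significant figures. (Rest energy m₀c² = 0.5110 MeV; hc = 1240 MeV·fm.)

Total energy E = KE + m₀c² = 4.810 + 0.5110 = 5.3210 MeV.
(pc)² = E² − (m₀c²)² = (5.3210)² − (0.5110)² = 28.05 MeV², so pc = 5.296 MeV.
λ = hc/(pc) = 1240 MeV·fm / 5.296 MeV = 234 fm.

λ = 234 fm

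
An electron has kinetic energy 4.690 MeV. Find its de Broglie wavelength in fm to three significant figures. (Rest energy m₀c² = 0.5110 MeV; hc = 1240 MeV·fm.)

Total energy E = KE + m₀c² = 4.690 + 0.5110 = 5.2010 MeV.
(pc)² = E² − (m₀c²)² = (5.2010)² − (0.5110)² = 26.79 MeV², so pc = 5.176 MeV.
λ = hc/(pc) = 1240 MeV·fm / 5.176 MeV = 240 fm.

λ = 240 fm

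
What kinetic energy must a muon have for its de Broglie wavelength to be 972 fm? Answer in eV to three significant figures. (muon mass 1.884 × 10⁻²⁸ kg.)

KE = 7700 eV

p = h/λ = 6.626 × 10⁻³⁴ / 9.720 × 10⁻¹³ = 6.817 × 10⁻²² kg·m/s.
KE = p²/(2m) = (6.817 × 10⁻²²)² / (2 × 1.884 × 10⁻²⁸) = 1.233 × 10⁻¹⁵ J = 7700 eV.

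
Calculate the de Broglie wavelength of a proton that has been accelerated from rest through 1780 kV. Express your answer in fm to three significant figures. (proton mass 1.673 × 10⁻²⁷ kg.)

KE = eV = 1.602 × 10⁻¹⁹ × 1.780 × 10⁶ = 2.852 × 10⁻¹³ J.
p = √(2mKE) = √(2 × 1.673 × 10⁻²⁷ × 2.852 × 10⁻¹³) = 3.089 × 10⁻²⁰ kg·m/s.
λ = h/p = 6.626 × 10⁻³⁴ / 3.089 × 10⁻²⁰ = 2.15 × 10⁻¹⁴ m = 21.5 fm.

λ = 21.5 fm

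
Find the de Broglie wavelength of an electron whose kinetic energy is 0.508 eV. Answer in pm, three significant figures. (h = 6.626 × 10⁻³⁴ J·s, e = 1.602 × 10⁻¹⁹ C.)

KE = 0.508 eV = 8.138 × 10⁻²⁰ J.
p = √(2mKE) = √(2 × 9.109 × 10⁻³¹ × 8.138 × 10⁻²⁰) = 3.850 × 10⁻²⁵ kg·m/s.
λ = h/p = 6.626 × 10⁻³⁴ / 3.850 × 10⁻²⁵ = 1.72 × 10⁻⁹ m = 1720 pm.

λ = 1720 pm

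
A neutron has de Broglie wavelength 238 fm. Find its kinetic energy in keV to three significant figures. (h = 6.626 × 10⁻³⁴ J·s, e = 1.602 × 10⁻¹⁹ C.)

p = h/λ = 6.626 × 10⁻³⁴ / 2.380 × 10⁻¹³ = 2.784 × 10⁻²¹ kg·m/s.
KE = p²/(2m) = (2.784 × 10⁻²¹)² / (2 × 1.675 × 10⁻²⁷) = 2.314 × 10⁻¹⁵ J = 14.4 keV.

KE = 14.4 keV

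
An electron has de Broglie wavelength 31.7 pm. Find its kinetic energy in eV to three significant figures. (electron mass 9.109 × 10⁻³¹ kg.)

p = h/λ = 6.626 × 10⁻³⁴ / 3.170 × 10⁻¹¹ = 2.090 × 10⁻²³ kg·m/s.
KE = p²/(2m) = (2.090 × 10⁻²³)² / (2 × 9.109 × 10⁻³¹) = 2.398 × 10⁻¹⁶ J = 1500 eV.

KE = 1500 eV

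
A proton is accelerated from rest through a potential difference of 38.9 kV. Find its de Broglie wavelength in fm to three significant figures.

KE = eV = 1.602 × 10⁻¹⁹ × 3.890 × 10⁴ = 6.232 × 10⁻¹⁵ J.
p = √(2mKE) = √(2 × 1.673 × 10⁻²⁷ × 6.232 × 10⁻¹⁵) = 4.566 × 10⁻²¹ kg·m/s.
λ = h/p = 6.626 × 10⁻³⁴ / 4.566 × 10⁻²¹ = 1.45 × 10⁻¹³ m = 145 fm.

λ = 145 fm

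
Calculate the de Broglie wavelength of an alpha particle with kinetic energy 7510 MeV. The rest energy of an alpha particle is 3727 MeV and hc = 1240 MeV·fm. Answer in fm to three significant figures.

λ = 0.117 fm

Total energy E = KE + m₀c² = 7510 + 3727 = 11237 MeV.
(pc)² = E² − (m₀c²)² = (11237)² − (3727)² = 1.124 × 10⁸ MeV², so pc = 1.060 × 10⁴ MeV.
λ = hc/(pc) = 1240 MeV·fm / 1.060 × 10⁴ MeV = 0.117 fm.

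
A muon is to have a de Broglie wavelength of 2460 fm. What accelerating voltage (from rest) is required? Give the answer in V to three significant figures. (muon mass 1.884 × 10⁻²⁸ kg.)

V = 1200 V

p = h/λ = 6.626 × 10⁻³⁴ / 2.460 × 10⁻¹² = 2.693 × 10⁻²² kg·m/s.
KE = p²/(2m) = 1.925 × 10⁻¹⁶ J.
V = KE/e = 1.925 × 10⁻¹⁶ / (1.602 × 10⁻¹⁹) = 1200 V.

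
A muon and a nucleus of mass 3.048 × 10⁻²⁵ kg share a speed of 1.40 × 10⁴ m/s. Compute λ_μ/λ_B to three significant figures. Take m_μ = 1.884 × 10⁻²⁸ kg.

λ_μ/λ_B = 1620

At fixed v, p = mv so λ = h/(mv) ∝ 1/m.
λ_μ/λ_B = m_B/m_μ = 3.048 × 10⁻²⁵/1.884 × 10⁻²⁸ = 1620.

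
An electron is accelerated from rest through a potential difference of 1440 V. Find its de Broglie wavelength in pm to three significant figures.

KE = eV = 1.602 × 10⁻¹⁹ × 1440 = 2.307 × 10⁻¹⁶ J.
p = √(2mKE) = √(2 × 9.109 × 10⁻³¹ × 2.307 × 10⁻¹⁶) = 2.050 × 10⁻²³ kg·m/s.
λ = h/p = 6.626 × 10⁻³⁴ / 2.050 × 10⁻²³ = 3.23 × 10⁻¹¹ m = 32.3 pm.

λ = 32.3 pm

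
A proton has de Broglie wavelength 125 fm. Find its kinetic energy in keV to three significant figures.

p = h/λ = 6.626 × 10⁻³⁴ / 1.250 × 10⁻¹³ = 5.301 × 10⁻²¹ kg·m/s.
KE = p²/(2m) = (5.301 × 10⁻²¹)² / (2 × 1.673 × 10⁻²⁷) = 8.398 × 10⁻¹⁵ J = 52.4 keV.

KE = 52.4 keV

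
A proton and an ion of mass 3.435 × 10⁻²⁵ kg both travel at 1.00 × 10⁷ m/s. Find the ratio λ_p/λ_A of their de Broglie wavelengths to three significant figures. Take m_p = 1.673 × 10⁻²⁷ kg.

At fixed v, p = mv so λ = h/(mv) ∝ 1/m.
λ_p/λ_A = m_A/m_p = 3.435 × 10⁻²⁵/1.673 × 10⁻²⁷ = 205.

λ_p/λ_A = 205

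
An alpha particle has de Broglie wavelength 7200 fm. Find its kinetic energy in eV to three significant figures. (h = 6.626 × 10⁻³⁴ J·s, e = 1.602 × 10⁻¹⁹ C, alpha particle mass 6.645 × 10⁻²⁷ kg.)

KE = 3.98 eV

p = h/λ = 6.626 × 10⁻³⁴ / 7.200 × 10⁻¹² = 9.203 × 10⁻²³ kg·m/s.
KE = p²/(2m) = (9.203 × 10⁻²³)² / (2 × 6.645 × 10⁻²⁷) = 6.373 × 10⁻¹⁹ J = 3.98 eV.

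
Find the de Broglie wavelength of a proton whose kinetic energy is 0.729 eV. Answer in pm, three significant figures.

KE = 0.729 eV = 1.168 × 10⁻¹⁹ J.
p = √(2mKE) = √(2 × 1.673 × 10⁻²⁷ × 1.168 × 10⁻¹⁹) = 1.977 × 10⁻²³ kg·m/s.
λ = h/p = 6.626 × 10⁻³⁴ / 1.977 × 10⁻²³ = 3.35 × 10⁻¹¹ m = 33.5 pm.

λ = 33.5 pm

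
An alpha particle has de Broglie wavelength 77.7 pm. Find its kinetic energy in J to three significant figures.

KE = 5.47 × 10⁻²¹ J

p = h/λ = 6.626 × 10⁻³⁴ / 7.770 × 10⁻¹¹ = 8.528 × 10⁻²⁴ kg·m/s.
KE = p²/(2m) = (8.528 × 10⁻²⁴)² / (2 × 6.645 × 10⁻²⁷) = 5.472 × 10⁻²¹ J = 5.47 × 10⁻²¹ J.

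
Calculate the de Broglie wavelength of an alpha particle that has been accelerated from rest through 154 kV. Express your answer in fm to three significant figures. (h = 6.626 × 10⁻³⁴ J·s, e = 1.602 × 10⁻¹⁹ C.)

KE = 2eV = 2 × 1.602 × 10⁻¹⁹ × 1.540 × 10⁵ = 4.934 × 10⁻¹⁴ J.
p = √(2mKE) = √(2 × 6.645 × 10⁻²⁷ × 4.934 × 10⁻¹⁴) = 2.561 × 10⁻²⁰ kg·m/s.
λ = h/p = 6.626 × 10⁻³⁴ / 2.561 × 10⁻²⁰ = 2.59 × 10⁻¹⁴ m = 25.9 fm.

λ = 25.9 fm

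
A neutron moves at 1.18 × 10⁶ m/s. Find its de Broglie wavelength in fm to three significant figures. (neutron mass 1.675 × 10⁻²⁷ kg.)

p = mv = 1.675 × 10⁻²⁷ × 1.18 × 10⁶ = 1.977 × 10⁻²¹ kg·m/s.
λ = h/p = 6.626 × 10⁻³⁴ / 1.977 × 10⁻²¹ = 3.35 × 10⁻¹³ m = 335 fm.

λ = 335 fm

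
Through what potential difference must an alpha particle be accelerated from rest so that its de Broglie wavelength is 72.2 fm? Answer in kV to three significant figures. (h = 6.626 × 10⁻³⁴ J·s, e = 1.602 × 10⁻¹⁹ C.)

p = h/λ = 6.626 × 10⁻³⁴ / 7.220 × 10⁻¹⁴ = 9.177 × 10⁻²¹ kg·m/s.
KE = p²/(2m) = 6.337 × 10⁻¹⁵ J.
V = KE/2e = 6.337 × 10⁻¹⁵ / (2 × 1.602 × 10⁻¹⁹) = 19.8 kV.

V = 19.8 kV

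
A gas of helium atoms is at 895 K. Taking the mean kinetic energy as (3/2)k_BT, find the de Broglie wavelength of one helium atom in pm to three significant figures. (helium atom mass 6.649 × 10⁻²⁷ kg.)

λ = 42.2 pm

KE = (3/2)k_BT = 1.5 × 1.381 × 10⁻²³ × 895 = 1.854 × 10⁻²⁰ J.
p = √(2mKE) = √(2 × 6.649 × 10⁻²⁷ × 1.854 × 10⁻²⁰) = 1.570 × 10⁻²³ kg·m/s.
λ = h/p = 4.22 × 10⁻¹¹ m = 42.2 pm.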